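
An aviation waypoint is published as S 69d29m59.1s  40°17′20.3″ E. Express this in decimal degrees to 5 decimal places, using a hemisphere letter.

φ: 29′ + 59.1″ = 29.98500′; 69 + 29.98500/60 = 69.499750
λ: 40° + 17/60 + 20.3/3600 = 40 + 0.283333 + 0.005639 = 40.288972

69.49975° S, 40.28897° E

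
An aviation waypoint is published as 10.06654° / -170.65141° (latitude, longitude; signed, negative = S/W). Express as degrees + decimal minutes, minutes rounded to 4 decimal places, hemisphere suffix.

10° 3.9924′ N, 170° 39.0846′ W

Latitude: fractional part 0.066540 → 3.992400 minutes
Longitude is negative → W; |value| = 170.651410
λ: fractional part 0.651410 → 39.084600 minutes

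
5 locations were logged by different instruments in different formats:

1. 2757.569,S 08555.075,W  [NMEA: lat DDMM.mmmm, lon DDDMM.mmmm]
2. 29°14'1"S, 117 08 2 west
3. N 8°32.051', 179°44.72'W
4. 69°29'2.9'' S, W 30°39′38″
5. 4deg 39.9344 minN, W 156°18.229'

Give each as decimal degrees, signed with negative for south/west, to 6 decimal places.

1. -27.959483, -85.917917
2. -29.233611, -117.133889
3. 8.534183, -179.745333
4. -69.484139, -30.660556
5. 4.665573, -156.303817

Point 1:
  φ: split at 2 digits → 27° and 57.569′; 27 + 57.569/60 = 27.9594833
  hemisphere S, so the sign is −
  Lon: split at 3 digits → 085° and 55.075′; 85 + 55.075/60 = 85.9179167
  hemisphere W, so the sign is −
Point 2:
  Lat: 29 + 14/60 + 1/3600 = 29.2336111
  S → negative
  λ: 117 + 8/60 + 2/3600 = 117.1338889
  hemisphere W, so the sign is −
Point 3:
  Lat: 32.051′ = 0.534183°; total 8.5341833
  N ⇒ keep positive
  Longitude: 44.72′ = 0.745333°; total 179.7453333
  hemisphere W, so the sign is −
Point 4:
  Latitude: 69° + 29/60 + 2.9/3600 = 69 + 0.483333 + 0.000806 = 69.4841389
  S → negative
  Lon: 39′ + 38″ = 39.63333′; 30 + 39.63333/60 = 30.6605556
  W → negative
Point 5:
  Latitude: 4 + 39.9344/60 = 4.6655733
  N ⇒ keep positive
  Longitude: 18.229′ = 0.303817°; total 156.3038167
  W → negative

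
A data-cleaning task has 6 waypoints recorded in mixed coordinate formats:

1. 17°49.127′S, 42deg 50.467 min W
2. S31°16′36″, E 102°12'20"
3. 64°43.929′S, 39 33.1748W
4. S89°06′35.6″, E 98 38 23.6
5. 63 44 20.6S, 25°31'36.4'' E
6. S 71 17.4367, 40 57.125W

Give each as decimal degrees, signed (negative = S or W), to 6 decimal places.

Point 1:
  Latitude: 17 + 49.127/60 = 17.8187833
  S ⇒ negate
  λ: 42 + 50.467/60 = 42.8411167
  W ⇒ negate
Point 2:
  φ: 31 + 16/60 + 36/3600 = 31.2766667
  S → negative
  Longitude: 12′ + 20″ = 12.33333′; 102 + 12.33333/60 = 102.2055556
  E → positive
Point 3:
  Latitude: 64 + 43.929/60 = 64.7321500
  S → negative
  λ: 39 + 33.1748/60 = 39.5529133
  hemisphere W, so the sign is −
Point 4:
  Latitude: 6′ + 35.6″ = 6.59333′; 89 + 6.59333/60 = 89.1098889
  S ⇒ negate
  Longitude: 38′ + 23.6″ = 38.39333′; 98 + 38.39333/60 = 98.6398889
  E → positive
Point 5:
  Lat: 44′ + 20.6″ = 44.34333′; 63 + 44.34333/60 = 63.7390556
  hemisphere S, so the sign is −
  Longitude: 31′ + 36.4″ = 31.60667′; 25 + 31.60667/60 = 25.5267778
  E ⇒ keep positive
Point 6:
  φ: 71 + 17.4367/60 = 71.2906117
  S → negative
  Longitude: 40 + 57.125/60 = 40.9520833
  W → negative

1. -17.818783, -42.841117
2. -31.276667, 102.205556
3. -64.732150, -39.552913
4. -89.109889, 98.639889
5. -63.739056, 25.526778
6. -71.290612, -40.952083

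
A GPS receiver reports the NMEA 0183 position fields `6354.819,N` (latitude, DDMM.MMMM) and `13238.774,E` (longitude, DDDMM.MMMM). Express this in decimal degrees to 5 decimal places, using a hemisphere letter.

63.91365° N, 132.64623° E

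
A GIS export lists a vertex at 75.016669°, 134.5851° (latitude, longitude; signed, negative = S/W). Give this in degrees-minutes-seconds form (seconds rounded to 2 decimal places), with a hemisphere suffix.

75°01′0.01″ N, 134°35′6.36″ E

Latitude: 0.016669 × 60 = 1.00014′ → 1′, remainder × 60 = 0.0084″
λ: 0.585100° → 35.10600′; 0.10600 × 60 = 6.3600″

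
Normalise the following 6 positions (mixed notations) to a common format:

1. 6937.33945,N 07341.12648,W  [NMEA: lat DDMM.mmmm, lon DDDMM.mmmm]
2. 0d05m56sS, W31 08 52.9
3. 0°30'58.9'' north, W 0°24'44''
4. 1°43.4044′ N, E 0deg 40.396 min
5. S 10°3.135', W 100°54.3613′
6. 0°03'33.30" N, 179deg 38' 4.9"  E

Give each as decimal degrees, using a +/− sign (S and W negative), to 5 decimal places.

Point 1:
  φ: split at 2 digits → 69° and 37.33945′; 69 + 37.33945/60 = 69.622324
  N → positive
  Lon: degrees = first 3 digits = 73, minutes = 41.12648; 73 + 41.12648/60 = 73.685441
  W ⇒ negate
Point 2:
  Latitude: 5′ + 56″ = 5.93333′; 0 + 5.93333/60 = 0.098889
  S ⇒ negate
  λ: 31° + 8/60 + 52.9/3600 = 31 + 0.133333 + 0.014694 = 31.148028
  W ⇒ negate
Point 3:
  φ: 30′ + 58.9″ = 30.98167′; 0 + 30.98167/60 = 0.516361
  N → positive
  λ: 24′ + 44″ = 24.73333′; 0 + 24.73333/60 = 0.412222
  W ⇒ negate
Point 4:
  Latitude: 43.4044′ = 0.723407°; total 1.723407
  N ⇒ keep positive
  λ: 40.396′ = 0.673267°; total 0.673267
  E → positive
Point 5:
  φ: 3.135′ = 0.052250°; total 10.052250
  S → negative
  λ: 100 + 54.3613/60 = 100.906022
  W → negative
Point 6:
  Latitude: 0° + 3/60 + 33.3/3600 = 0 + 0.050000 + 0.009250 = 0.059250
  N ⇒ keep positive
  Longitude: 179 + 38/60 + 4.9/3600 = 179.634694
  E → positive

1. 69.62232, -73.68544
2. -0.09889, -31.14803
3. 0.51636, -0.41222
4. 1.72341, 0.67327
5. -10.05225, -100.90602
6. 0.05925, 179.63469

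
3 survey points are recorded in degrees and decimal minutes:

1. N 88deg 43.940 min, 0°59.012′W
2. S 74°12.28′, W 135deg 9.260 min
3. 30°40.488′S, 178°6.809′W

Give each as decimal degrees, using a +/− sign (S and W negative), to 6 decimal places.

1. 88.732333, -0.983533
2. -74.204667, -135.154333
3. -30.674800, -178.113483

Point 1:
  Lat: 43.94′ = 0.732333°; total 88.7323333
  N → positive
  λ: 0 + 59.012/60 = 0.9835333
  W ⇒ negate
Point 2:
  Lat: 12.28′ = 0.204667°; total 74.2046667
  S → negative
  Lon: 135 + 9.26/60 = 135.1543333
  hemisphere W, so the sign is −
Point 3:
  φ: 30 + 40.488/60 = 30.6748000
  S → negative
  Lon: 6.809′ = 0.113483°; total 178.1134833
  W ⇒ negate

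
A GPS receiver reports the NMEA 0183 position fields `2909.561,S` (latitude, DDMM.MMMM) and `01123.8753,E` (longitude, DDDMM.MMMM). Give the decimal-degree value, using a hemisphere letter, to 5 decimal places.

Latitude: split at 2 digits → 29° and 9.561′; 29 + 9.561/60 = 29.159350
λ: split at 3 digits → 011° and 23.8753′; 11 + 23.8753/60 = 11.397922

29.15935° S, 11.39792° E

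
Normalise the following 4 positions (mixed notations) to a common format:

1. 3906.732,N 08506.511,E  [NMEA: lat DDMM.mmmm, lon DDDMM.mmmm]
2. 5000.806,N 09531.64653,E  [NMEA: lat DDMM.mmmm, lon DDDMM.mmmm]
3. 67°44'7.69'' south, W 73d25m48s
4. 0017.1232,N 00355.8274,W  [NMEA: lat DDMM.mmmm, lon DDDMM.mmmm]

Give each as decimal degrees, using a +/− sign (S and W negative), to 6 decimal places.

1. 39.112200, 85.108517
2. 50.013433, 95.527442
3. -67.735469, -73.430000
4. 0.285387, -3.930457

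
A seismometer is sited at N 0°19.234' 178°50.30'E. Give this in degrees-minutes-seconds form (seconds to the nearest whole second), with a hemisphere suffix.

0°19′14″ N, 178°50′18″ E

φ: 19.23400′ → 19′ and 0.23400 × 60 = 14.04″
Lon: 50.30000′ → 50′ and 0.30000 × 60 = 18.00″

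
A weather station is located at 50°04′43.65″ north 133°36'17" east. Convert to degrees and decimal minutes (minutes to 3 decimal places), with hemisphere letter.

50° 4.728′ N, 133° 36.283′ E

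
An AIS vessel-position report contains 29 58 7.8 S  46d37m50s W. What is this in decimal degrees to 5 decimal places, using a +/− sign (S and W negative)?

Lat: 29° + 58/60 + 7.8/3600 = 29 + 0.966667 + 0.002167 = 29.968833
S ⇒ negate
Lon: 46 + 37/60 + 50/3600 = 46.630556
W ⇒ negate

-29.96883, -46.63056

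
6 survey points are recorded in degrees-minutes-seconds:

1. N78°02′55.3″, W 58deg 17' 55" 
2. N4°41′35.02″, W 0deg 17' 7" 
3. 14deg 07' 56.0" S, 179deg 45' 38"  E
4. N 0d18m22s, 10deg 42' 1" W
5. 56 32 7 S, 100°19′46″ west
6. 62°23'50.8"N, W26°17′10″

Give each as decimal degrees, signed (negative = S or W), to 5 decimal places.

Point 1:
  Latitude: 2′ + 55.3″ = 2.92167′; 78 + 2.92167/60 = 78.048694
  N → positive
  λ: 58° + 17/60 + 55/3600 = 58 + 0.283333 + 0.015278 = 58.298611
  W ⇒ negate
Point 2:
  Lat: 4 + 41/60 + 35.02/3600 = 4.693061
  N → positive
  Longitude: 17′ + 7″ = 17.11667′; 0 + 17.11667/60 = 0.285278
  W ⇒ negate
Point 3:
  φ: 7′ + 56″ = 7.93333′; 14 + 7.93333/60 = 14.132222
  S → negative
  Longitude: 179° + 45/60 + 38/3600 = 179 + 0.750000 + 0.010556 = 179.760556
  E ⇒ keep positive
Point 4:
  Latitude: 0° + 18/60 + 22/3600 = 0 + 0.300000 + 0.006111 = 0.306111
  N → positive
  λ: 10 + 42/60 + 1/3600 = 10.700278
  W → negative
Point 5:
  Lat: 56° + 32/60 + 7/3600 = 56 + 0.533333 + 0.001944 = 56.535278
  S ⇒ negate
  Longitude: 100° + 19/60 + 46/3600 = 100 + 0.316667 + 0.012778 = 100.329444
  hemisphere W, so the sign is −
Point 6:
  Lat: 62 + 23/60 + 50.8/3600 = 62.397444
  N ⇒ keep positive
  Longitude: 26° + 17/60 + 10/3600 = 26 + 0.283333 + 0.002778 = 26.286111
  hemisphere W, so the sign is −

1. 78.04869, -58.29861
2. 4.69306, -0.28528
3. -14.13222, 179.76056
4. 0.30611, -10.70028
5. -56.53528, -100.32944
6. 62.39744, -26.28611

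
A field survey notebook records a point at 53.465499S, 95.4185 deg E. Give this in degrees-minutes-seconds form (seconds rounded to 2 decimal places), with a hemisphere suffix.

Latitude: whole degrees 53; 27.92994′ → 27′ and 55.7964″
λ: whole degrees 95; 25.11000′ → 25′ and 6.6000″

53°27′55.80″ S, 95°25′6.60″ E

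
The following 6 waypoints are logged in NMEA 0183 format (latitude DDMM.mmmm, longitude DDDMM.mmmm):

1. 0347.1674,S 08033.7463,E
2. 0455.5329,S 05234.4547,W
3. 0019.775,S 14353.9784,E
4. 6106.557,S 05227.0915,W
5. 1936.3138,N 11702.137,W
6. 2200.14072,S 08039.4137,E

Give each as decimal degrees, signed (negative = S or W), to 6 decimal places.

1. -3.786123, 80.562438
2. -4.925548, -52.574245
3. -0.329583, 143.899640
4. -61.109283, -52.451525
5. 19.605230, -117.035617
6. -22.002345, 80.656895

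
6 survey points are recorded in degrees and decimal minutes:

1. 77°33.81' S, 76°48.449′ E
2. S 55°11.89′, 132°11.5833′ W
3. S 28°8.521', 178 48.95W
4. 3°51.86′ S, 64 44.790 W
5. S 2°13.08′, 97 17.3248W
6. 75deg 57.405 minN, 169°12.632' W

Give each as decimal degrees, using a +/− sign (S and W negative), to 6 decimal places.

Point 1:
  Latitude: 33.81′ = 0.563500°; total 77.5635000
  S → negative
  λ: 48.449′ = 0.807483°; total 76.8074833
  E ⇒ keep positive
Point 2:
  Lat: 55 + 11.89/60 = 55.1981667
  hemisphere S, so the sign is −
  Longitude: 11.5833′ = 0.193055°; total 132.1930550
  W ⇒ negate
Point 3:
  Lat: 28 + 8.521/60 = 28.1420167
  hemisphere S, so the sign is −
  λ: 178 + 48.95/60 = 178.8158333
  hemisphere W, so the sign is −
Point 4:
  Latitude: 51.86′ = 0.864333°; total 3.8643333
  S → negative
  λ: 64 + 44.79/60 = 64.7465000
  W ⇒ negate
Point 5:
  Lat: 13.08′ = 0.218000°; total 2.2180000
  S → negative
  Lon: 97 + 17.3248/60 = 97.2887467
  hemisphere W, so the sign is −
Point 6:
  φ: 75 + 57.405/60 = 75.9567500
  N → positive
  Longitude: 169 + 12.632/60 = 169.2105333
  hemisphere W, so the sign is −

1. -77.563500, 76.807483
2. -55.198167, -132.193055
3. -28.142017, -178.815833
4. -3.864333, -64.746500
5. -2.218000, -97.288747
6. 75.956750, -169.210533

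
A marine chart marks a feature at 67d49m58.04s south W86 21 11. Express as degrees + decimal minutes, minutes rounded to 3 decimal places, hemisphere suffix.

φ: 49 + 58.04/60 = 49.96733′
Longitude: seconds/60 = 0.18333; minutes = 21 + 0.18333 = 21.18333

67° 49.967′ S, 86° 21.183′ W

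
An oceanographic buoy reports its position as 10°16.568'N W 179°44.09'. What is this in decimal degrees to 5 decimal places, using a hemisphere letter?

10.27613° N, 179.73483° W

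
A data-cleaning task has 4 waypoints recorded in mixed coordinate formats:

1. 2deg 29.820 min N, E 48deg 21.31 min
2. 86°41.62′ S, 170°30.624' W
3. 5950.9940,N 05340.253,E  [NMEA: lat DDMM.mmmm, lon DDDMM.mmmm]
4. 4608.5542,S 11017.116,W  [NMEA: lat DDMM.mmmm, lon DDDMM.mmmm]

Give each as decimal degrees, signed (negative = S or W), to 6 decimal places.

Point 1:
  φ: 2 + 29.82/60 = 2.4970000
  N → positive
  Lon: 21.31′ = 0.355167°; total 48.3551667
  E ⇒ keep positive
Point 2:
  Lat: 86 + 41.62/60 = 86.6936667
  S ⇒ negate
  Lon: 30.624′ = 0.510400°; total 170.5104000
  W → negative
Point 3:
  φ: split at 2 digits → 59° and 50.994′; 59 + 50.994/60 = 59.8499000
  N → positive
  Lon: degrees = first 3 digits = 53, minutes = 40.253; 53 + 40.253/60 = 53.6708833
  E → positive
Point 4:
  φ: degrees = first 2 digits = 46, minutes = 8.5542; 46 + 8.5542/60 = 46.1425700
  S ⇒ negate
  Lon: degrees = first 3 digits = 110, minutes = 17.116; 110 + 17.116/60 = 110.2852667
  W → negative

1. 2.497000, 48.355167
2. -86.693667, -170.510400
3. 59.849900, 53.670883
4. -46.142570, -110.285267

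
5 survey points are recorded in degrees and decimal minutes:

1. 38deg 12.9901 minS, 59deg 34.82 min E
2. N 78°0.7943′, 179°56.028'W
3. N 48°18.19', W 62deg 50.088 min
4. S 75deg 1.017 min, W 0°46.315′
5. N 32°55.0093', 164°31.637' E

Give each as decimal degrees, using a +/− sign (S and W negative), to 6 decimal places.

Point 1:
  φ: 12.9901′ = 0.216502°; total 38.2165017
  hemisphere S, so the sign is −
  λ: 34.82′ = 0.580333°; total 59.5803333
  E → positive
Point 2:
  φ: 0.7943′ = 0.013238°; total 78.0132383
  N → positive
  Lon: 56.028′ = 0.933800°; total 179.9338000
  W ⇒ negate
Point 3:
  Latitude: 18.19′ = 0.303167°; total 48.3031667
  N ⇒ keep positive
  Longitude: 62 + 50.088/60 = 62.8348000
  W ⇒ negate
Point 4:
  φ: 75 + 1.017/60 = 75.0169500
  hemisphere S, so the sign is −
  λ: 0 + 46.315/60 = 0.7719167
  W → negative
Point 5:
  φ: 32 + 55.0093/60 = 32.9168217
  N → positive
  Lon: 164 + 31.637/60 = 164.5272833
  E ⇒ keep positive

1. -38.216502, 59.580333
2. 78.013238, -179.933800
3. 48.303167, -62.834800
4. -75.016950, -0.771917
5. 32.916822, 164.527283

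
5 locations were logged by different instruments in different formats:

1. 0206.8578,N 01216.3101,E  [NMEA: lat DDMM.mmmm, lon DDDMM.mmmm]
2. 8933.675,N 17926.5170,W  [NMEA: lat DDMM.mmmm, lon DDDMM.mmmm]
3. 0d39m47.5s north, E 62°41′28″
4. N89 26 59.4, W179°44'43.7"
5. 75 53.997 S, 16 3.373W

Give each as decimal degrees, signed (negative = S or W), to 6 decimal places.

1. 2.114297, 12.271835
2. 89.561250, -179.441950
3. 0.663194, 62.691111
4. 89.449833, -179.745472
5. -75.899950, -16.056217

Point 1:
  Latitude: degrees = first 2 digits = 2, minutes = 6.8578; 2 + 6.8578/60 = 2.1142967
  N → positive
  λ: degrees = first 3 digits = 12, minutes = 16.3101; 12 + 16.3101/60 = 12.2718350
  E → positive
Point 2:
  φ: split at 2 digits → 89° and 33.675′; 89 + 33.675/60 = 89.5612500
  N → positive
  λ: split at 3 digits → 179° and 26.517′; 179 + 26.517/60 = 179.4419500
  W ⇒ negate
Point 3:
  Lat: 0° + 39/60 + 47.5/3600 = 0 + 0.650000 + 0.013194 = 0.6631944
  N → positive
  Longitude: 62° + 41/60 + 28/3600 = 62 + 0.683333 + 0.007778 = 62.6911111
  E ⇒ keep positive
Point 4:
  Latitude: 89° + 26/60 + 59.4/3600 = 89 + 0.433333 + 0.016500 = 89.4498333
  N ⇒ keep positive
  λ: 179 + 44/60 + 43.7/3600 = 179.7454722
  W → negative
Point 5:
  Lat: 75 + 53.997/60 = 75.8999500
  S → negative
  λ: 3.373′ = 0.056217°; total 16.0562167
  W ⇒ negate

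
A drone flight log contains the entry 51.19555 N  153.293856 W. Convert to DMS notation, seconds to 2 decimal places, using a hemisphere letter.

51°11′43.98″ N, 153°17′37.88″ W

Lat: whole degrees 51; 11.73300′ → 11′ and 43.9800″
λ: 0.293856 × 60 = 17.63136′ → 17′, remainder × 60 = 37.8816″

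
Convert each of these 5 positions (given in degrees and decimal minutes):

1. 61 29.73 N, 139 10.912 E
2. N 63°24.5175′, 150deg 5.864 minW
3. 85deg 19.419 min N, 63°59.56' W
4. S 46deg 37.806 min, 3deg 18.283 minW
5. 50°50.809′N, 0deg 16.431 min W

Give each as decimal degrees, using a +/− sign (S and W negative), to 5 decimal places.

Point 1:
  Lat: 61 + 29.73/60 = 61.495500
  N ⇒ keep positive
  λ: 10.912′ = 0.181867°; total 139.181867
  E ⇒ keep positive
Point 2:
  Latitude: 63 + 24.5175/60 = 63.408625
  N → positive
  λ: 150 + 5.864/60 = 150.097733
  hemisphere W, so the sign is −
Point 3:
  φ: 19.419′ = 0.323650°; total 85.323650
  N ⇒ keep positive
  Longitude: 59.56′ = 0.992667°; total 63.992667
  hemisphere W, so the sign is −
Point 4:
  Latitude: 37.806′ = 0.630100°; total 46.630100
  S ⇒ negate
  λ: 18.283′ = 0.304717°; total 3.304717
  hemisphere W, so the sign is −
Point 5:
  φ: 50.809′ = 0.846817°; total 50.846817
  N ⇒ keep positive
  λ: 16.431′ = 0.273850°; total 0.273850
  W → negative

1. 61.49550, 139.18187
2. 63.40863, -150.09773
3. 85.32365, -63.99267
4. -46.63010, -3.30472
5. 50.84682, -0.27385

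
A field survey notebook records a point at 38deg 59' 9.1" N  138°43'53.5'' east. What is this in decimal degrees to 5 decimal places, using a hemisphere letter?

Latitude: 59′ + 9.1″ = 59.15167′; 38 + 59.15167/60 = 38.985861
Lon: 138° + 43/60 + 53.5/3600 = 138 + 0.716667 + 0.014861 = 138.731528

38.98586° N, 138.73153° E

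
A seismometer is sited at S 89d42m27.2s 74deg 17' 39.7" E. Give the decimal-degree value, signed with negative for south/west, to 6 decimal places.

-89.707556, 74.294361

Lat: 42′ + 27.2″ = 42.45333′; 89 + 42.45333/60 = 89.7075556
S → negative
Longitude: 74° + 17/60 + 39.7/3600 = 74 + 0.283333 + 0.011028 = 74.2943611
E ⇒ keep positive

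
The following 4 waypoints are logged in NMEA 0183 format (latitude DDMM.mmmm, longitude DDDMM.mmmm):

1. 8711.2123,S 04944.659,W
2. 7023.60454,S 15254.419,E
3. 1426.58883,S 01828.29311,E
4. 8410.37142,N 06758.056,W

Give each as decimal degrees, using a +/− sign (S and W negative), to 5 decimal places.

Point 1:
  Latitude: degrees = first 2 digits = 87, minutes = 11.2123; 87 + 11.2123/60 = 87.186872
  S ⇒ negate
  λ: degrees = first 3 digits = 49, minutes = 44.659; 49 + 44.659/60 = 49.744317
  W ⇒ negate
Point 2:
  φ: split at 2 digits → 70° and 23.60454′; 70 + 23.60454/60 = 70.393409
  S → negative
  Longitude: degrees = first 3 digits = 152, minutes = 54.419; 152 + 54.419/60 = 152.906983
  E ⇒ keep positive
Point 3:
  φ: split at 2 digits → 14° and 26.58883′; 14 + 26.58883/60 = 14.443147
  hemisphere S, so the sign is −
  Lon: degrees = first 3 digits = 18, minutes = 28.29311; 18 + 28.29311/60 = 18.471552
  E → positive
Point 4:
  φ: degrees = first 2 digits = 84, minutes = 10.37142; 84 + 10.37142/60 = 84.172857
  N ⇒ keep positive
  Lon: split at 3 digits → 067° and 58.056′; 67 + 58.056/60 = 67.967600
  W ⇒ negate

1. -87.18687, -49.74432
2. -70.39341, 152.90698
3. -14.44315, 18.47155
4. 84.17286, -67.96760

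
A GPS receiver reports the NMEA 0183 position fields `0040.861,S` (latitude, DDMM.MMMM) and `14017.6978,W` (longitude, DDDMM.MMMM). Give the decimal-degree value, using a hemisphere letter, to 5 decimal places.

Lat: degrees = first 2 digits = 0, minutes = 40.861; 0 + 40.861/60 = 0.681017
Lon: degrees = first 3 digits = 140, minutes = 17.6978; 140 + 17.6978/60 = 140.294963

0.68102° S, 140.29496° W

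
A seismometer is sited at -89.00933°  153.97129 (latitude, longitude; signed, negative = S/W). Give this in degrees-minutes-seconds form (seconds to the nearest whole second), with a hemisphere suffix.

Latitude is negative → S; |value| = 89.009330
Lat: 0.009330 × 60 = 0.55980′ → 0′, remainder × 60 = 33.59″
Longitude: whole degrees 153; 58.27740′ → 58′ and 16.64″

89°00′34″ S, 153°58′17″ E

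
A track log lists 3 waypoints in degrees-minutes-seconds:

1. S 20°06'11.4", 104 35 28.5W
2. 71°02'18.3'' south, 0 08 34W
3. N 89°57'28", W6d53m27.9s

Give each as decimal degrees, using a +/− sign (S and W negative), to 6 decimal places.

Point 1:
  Latitude: 20° + 6/60 + 11.4/3600 = 20 + 0.100000 + 0.003167 = 20.1031667
  hemisphere S, so the sign is −
  λ: 35′ + 28.5″ = 35.47500′; 104 + 35.47500/60 = 104.5912500
  hemisphere W, so the sign is −
Point 2:
  φ: 71 + 2/60 + 18.3/3600 = 71.0384167
  S ⇒ negate
  Lon: 8′ + 34″ = 8.56667′; 0 + 8.56667/60 = 0.1427778
  W ⇒ negate
Point 3:
  Latitude: 89 + 57/60 + 28/3600 = 89.9577778
  N ⇒ keep positive
  Lon: 6 + 53/60 + 27.9/3600 = 6.8910833
  hemisphere W, so the sign is −

1. -20.103167, -104.591250
2. -71.038417, -0.142778
3. 89.957778, -6.891083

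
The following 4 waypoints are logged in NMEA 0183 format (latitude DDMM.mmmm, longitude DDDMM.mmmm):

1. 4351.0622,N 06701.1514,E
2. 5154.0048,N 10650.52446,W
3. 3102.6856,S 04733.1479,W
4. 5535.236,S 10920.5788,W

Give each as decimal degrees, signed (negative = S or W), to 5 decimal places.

Point 1:
  φ: degrees = first 2 digits = 43, minutes = 51.0622; 43 + 51.0622/60 = 43.851037
  N → positive
  Lon: split at 3 digits → 067° and 1.1514′; 67 + 1.1514/60 = 67.019190
  E ⇒ keep positive
Point 2:
  Latitude: degrees = first 2 digits = 51, minutes = 54.0048; 51 + 54.0048/60 = 51.900080
  N ⇒ keep positive
  Longitude: degrees = first 3 digits = 106, minutes = 50.52446; 106 + 50.52446/60 = 106.842074
  W ⇒ negate
Point 3:
  Lat: degrees = first 2 digits = 31, minutes = 2.6856; 31 + 2.6856/60 = 31.044760
  S ⇒ negate
  Longitude: degrees = first 3 digits = 47, minutes = 33.1479; 47 + 33.1479/60 = 47.552465
  hemisphere W, so the sign is −
Point 4:
  φ: degrees = first 2 digits = 55, minutes = 35.236; 55 + 35.236/60 = 55.587267
  S ⇒ negate
  Longitude: degrees = first 3 digits = 109, minutes = 20.5788; 109 + 20.5788/60 = 109.342980
  W ⇒ negate

1. 43.85104, 67.01919
2. 51.90008, -106.84207
3. -31.04476, -47.55247
4. -55.58727, -109.34298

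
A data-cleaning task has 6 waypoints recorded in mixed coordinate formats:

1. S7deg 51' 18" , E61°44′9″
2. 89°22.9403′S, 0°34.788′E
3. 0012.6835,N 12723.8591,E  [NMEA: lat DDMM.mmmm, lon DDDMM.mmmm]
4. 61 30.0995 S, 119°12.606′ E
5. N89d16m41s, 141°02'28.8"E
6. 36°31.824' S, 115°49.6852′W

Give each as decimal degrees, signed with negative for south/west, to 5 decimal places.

1. -7.85500, 61.73583
2. -89.38234, 0.57980
3. 0.21139, 127.39765
4. -61.50166, 119.21010
5. 89.27806, 141.04133
6. -36.53040, -115.82809

Point 1:
  φ: 7 + 51/60 + 18/3600 = 7.855000
  S → negative
  Longitude: 61° + 44/60 + 9/3600 = 61 + 0.733333 + 0.002500 = 61.735833
  E → positive
Point 2:
  φ: 22.9403′ = 0.382338°; total 89.382338
  S ⇒ negate
  Lon: 34.788′ = 0.579800°; total 0.579800
  E ⇒ keep positive
Point 3:
  Latitude: split at 2 digits → 00° and 12.6835′; 0 + 12.6835/60 = 0.211392
  N → positive
  Lon: split at 3 digits → 127° and 23.8591′; 127 + 23.8591/60 = 127.397652
  E → positive
Point 4:
  Latitude: 61 + 30.0995/60 = 61.501658
  hemisphere S, so the sign is −
  Longitude: 119 + 12.606/60 = 119.210100
  E → positive
Point 5:
  Latitude: 89 + 16/60 + 41/3600 = 89.278056
  N ⇒ keep positive
  Longitude: 141° + 2/60 + 28.8/3600 = 141 + 0.033333 + 0.008000 = 141.041333
  E → positive
Point 6:
  Lat: 31.824′ = 0.530400°; total 36.530400
  hemisphere S, so the sign is −
  Longitude: 115 + 49.6852/60 = 115.828087
  W → negative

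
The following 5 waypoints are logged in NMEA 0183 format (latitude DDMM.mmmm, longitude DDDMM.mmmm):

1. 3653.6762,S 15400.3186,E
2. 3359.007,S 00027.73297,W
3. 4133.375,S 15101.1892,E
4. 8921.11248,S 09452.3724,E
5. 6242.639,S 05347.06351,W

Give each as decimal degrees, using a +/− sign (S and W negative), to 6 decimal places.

1. -36.894603, 154.005310
2. -33.983450, -0.462216
3. -41.556250, 151.019820
4. -89.351875, 94.872873
5. -62.710650, -53.784392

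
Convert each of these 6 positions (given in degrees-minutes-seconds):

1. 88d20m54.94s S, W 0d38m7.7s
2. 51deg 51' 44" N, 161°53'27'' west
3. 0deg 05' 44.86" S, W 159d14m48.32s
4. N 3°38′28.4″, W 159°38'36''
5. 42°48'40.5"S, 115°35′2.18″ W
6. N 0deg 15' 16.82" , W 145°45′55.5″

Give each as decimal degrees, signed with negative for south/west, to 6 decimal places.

1. -88.348594, -0.635472
2. 51.862222, -161.890833
3. -0.095794, -159.246756
4. 3.641222, -159.643333
5. -42.811250, -115.583939
6. 0.254672, -145.765417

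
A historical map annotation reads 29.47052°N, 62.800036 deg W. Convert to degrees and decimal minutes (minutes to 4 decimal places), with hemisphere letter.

29° 28.2312′ N, 62° 48.0022′ W

Latitude: minutes = (29.470520 − 29) × 60 = 28.231200
λ: fractional part 0.800036 → 48.002160 minutes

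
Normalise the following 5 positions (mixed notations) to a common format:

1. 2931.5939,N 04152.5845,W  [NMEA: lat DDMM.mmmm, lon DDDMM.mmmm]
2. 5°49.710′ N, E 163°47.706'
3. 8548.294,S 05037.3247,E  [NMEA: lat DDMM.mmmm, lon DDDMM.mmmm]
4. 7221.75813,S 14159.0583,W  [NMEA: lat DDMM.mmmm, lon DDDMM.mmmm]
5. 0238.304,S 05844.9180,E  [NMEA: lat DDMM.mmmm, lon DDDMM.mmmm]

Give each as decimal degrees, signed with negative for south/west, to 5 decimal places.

1. 29.52657, -41.87641
2. 5.82850, 163.79510
3. -85.80490, 50.62208
4. -72.36264, -141.98431
5. -2.63840, 58.74863

Point 1:
  Latitude: split at 2 digits → 29° and 31.5939′; 29 + 31.5939/60 = 29.526565
  N ⇒ keep positive
  Longitude: split at 3 digits → 041° and 52.5845′; 41 + 52.5845/60 = 41.876408
  W ⇒ negate
Point 2:
  Latitude: 5 + 49.71/60 = 5.828500
  N → positive
  Lon: 47.706′ = 0.795100°; total 163.795100
  E ⇒ keep positive
Point 3:
  Latitude: split at 2 digits → 85° and 48.294′; 85 + 48.294/60 = 85.804900
  hemisphere S, so the sign is −
  λ: split at 3 digits → 050° and 37.3247′; 50 + 37.3247/60 = 50.622078
  E ⇒ keep positive
Point 4:
  φ: split at 2 digits → 72° and 21.75813′; 72 + 21.75813/60 = 72.362636
  hemisphere S, so the sign is −
  Longitude: degrees = first 3 digits = 141, minutes = 59.0583; 141 + 59.0583/60 = 141.984305
  W → negative
Point 5:
  φ: split at 2 digits → 02° and 38.304′; 2 + 38.304/60 = 2.638400
  S → negative
  Lon: degrees = first 3 digits = 58, minutes = 44.918; 58 + 44.918/60 = 58.748633
  E ⇒ keep positive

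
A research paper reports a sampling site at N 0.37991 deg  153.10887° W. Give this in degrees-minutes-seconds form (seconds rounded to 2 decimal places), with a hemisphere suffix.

Latitude: whole degrees 0; 22.79460′ → 22′ and 47.6760″
Lon: 0.108870° → 6.53220′; 0.53220 × 60 = 31.9320″

0°22′47.68″ N, 153°06′31.93″ W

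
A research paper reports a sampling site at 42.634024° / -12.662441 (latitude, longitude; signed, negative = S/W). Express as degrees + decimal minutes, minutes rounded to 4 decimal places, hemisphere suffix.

42° 38.0414′ N, 12° 39.7465′ W

φ: 42° + 0.634024 × 60 = 42° 38.041440′
Longitude is negative → W; |value| = 12.662441
λ: 12° + 0.662441 × 60 = 12° 39.746460′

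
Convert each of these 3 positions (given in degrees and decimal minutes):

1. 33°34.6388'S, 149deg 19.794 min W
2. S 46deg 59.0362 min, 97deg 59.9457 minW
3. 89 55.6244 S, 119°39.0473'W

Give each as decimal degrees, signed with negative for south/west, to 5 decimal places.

Point 1:
  Lat: 33 + 34.6388/60 = 33.577313
  hemisphere S, so the sign is −
  Lon: 19.794′ = 0.329900°; total 149.329900
  hemisphere W, so the sign is −
Point 2:
  Latitude: 46 + 59.0362/60 = 46.983937
  hemisphere S, so the sign is −
  λ: 59.9457′ = 0.999095°; total 97.999095
  W → negative
Point 3:
  φ: 55.6244′ = 0.927073°; total 89.927073
  S → negative
  Longitude: 39.0473′ = 0.650788°; total 119.650788
  W ⇒ negate

1. -33.57731, -149.32990
2. -46.98394, -97.99910
3. -89.92707, -119.65079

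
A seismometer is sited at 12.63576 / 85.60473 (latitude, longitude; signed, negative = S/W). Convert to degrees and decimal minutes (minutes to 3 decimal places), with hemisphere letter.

φ: 12° + 0.635760 × 60 = 12° 38.14560′
Longitude: 85° + 0.604730 × 60 = 85° 36.28380′

12° 38.146′ N, 85° 36.284′ E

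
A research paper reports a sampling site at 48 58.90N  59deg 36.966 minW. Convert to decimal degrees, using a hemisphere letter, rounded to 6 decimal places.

48.981667° N, 59.616100° W

Latitude: 58.9′ = 0.981667°; total 48.9816667
Longitude: 59 + 36.966/60 = 59.6161000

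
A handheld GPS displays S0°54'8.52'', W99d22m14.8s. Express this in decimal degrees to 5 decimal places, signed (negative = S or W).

-0.90237, -99.37078

φ: 0 + 54/60 + 8.52/3600 = 0.902367
hemisphere S, so the sign is −
λ: 99 + 22/60 + 14.8/3600 = 99.370778
W → negative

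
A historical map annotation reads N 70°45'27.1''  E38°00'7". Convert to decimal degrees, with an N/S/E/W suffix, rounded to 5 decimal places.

φ: 70° + 45/60 + 27.1/3600 = 70 + 0.750000 + 0.007528 = 70.757528
Longitude: 38 + 0/60 + 7/3600 = 38.001944

70.75753° N, 38.00194° E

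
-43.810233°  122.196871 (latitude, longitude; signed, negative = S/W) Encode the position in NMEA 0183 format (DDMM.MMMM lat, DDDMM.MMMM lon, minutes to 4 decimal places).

Latitude is negative → S; |value| = 43.810233
φ: fractional part 0.810233 → 48.613980 minutes
λ: fractional part 0.196871 → 11.812260 minutes

4348.6140,S / 12211.8123,E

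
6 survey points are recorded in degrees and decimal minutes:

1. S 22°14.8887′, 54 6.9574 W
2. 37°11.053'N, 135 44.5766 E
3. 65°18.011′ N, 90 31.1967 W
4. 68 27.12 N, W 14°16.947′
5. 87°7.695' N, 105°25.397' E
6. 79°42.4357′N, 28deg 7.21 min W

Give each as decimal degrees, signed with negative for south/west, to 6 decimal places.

1. -22.248145, -54.115957
2. 37.184217, 135.742943
3. 65.300183, -90.519945
4. 68.452000, -14.282450
5. 87.128250, 105.423283
6. 79.707262, -28.120167

Point 1:
  Lat: 22 + 14.8887/60 = 22.2481450
  hemisphere S, so the sign is −
  Lon: 54 + 6.9574/60 = 54.1159567
  hemisphere W, so the sign is −
Point 2:
  Lat: 11.053′ = 0.184217°; total 37.1842167
  N ⇒ keep positive
  Lon: 135 + 44.5766/60 = 135.7429433
  E → positive
Point 3:
  φ: 65 + 18.011/60 = 65.3001833
  N → positive
  Lon: 31.1967′ = 0.519945°; total 90.5199450
  W → negative
Point 4:
  φ: 68 + 27.12/60 = 68.4520000
  N → positive
  Lon: 16.947′ = 0.282450°; total 14.2824500
  hemisphere W, so the sign is −
Point 5:
  φ: 87 + 7.695/60 = 87.1282500
  N → positive
  Longitude: 105 + 25.397/60 = 105.4232833
  E → positive
Point 6:
  Latitude: 42.4357′ = 0.707262°; total 79.7072617
  N ⇒ keep positive
  Longitude: 28 + 7.21/60 = 28.1201667
  W ⇒ negate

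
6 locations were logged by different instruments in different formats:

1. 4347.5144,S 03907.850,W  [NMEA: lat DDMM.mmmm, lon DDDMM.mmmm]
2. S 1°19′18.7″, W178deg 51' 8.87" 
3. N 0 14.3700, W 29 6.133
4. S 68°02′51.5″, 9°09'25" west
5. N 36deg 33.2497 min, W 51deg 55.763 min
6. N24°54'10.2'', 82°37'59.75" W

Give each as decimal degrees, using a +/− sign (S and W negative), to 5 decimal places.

1. -43.79191, -39.13083
2. -1.32186, -178.85246
3. 0.23950, -29.10222
4. -68.04764, -9.15694
5. 36.55416, -51.92938
6. 24.90283, -82.63326

Point 1:
  φ: degrees = first 2 digits = 43, minutes = 47.5144; 43 + 47.5144/60 = 43.791907
  S ⇒ negate
  λ: degrees = first 3 digits = 39, minutes = 7.85; 39 + 7.85/60 = 39.130833
  hemisphere W, so the sign is −
Point 2:
  φ: 19′ + 18.7″ = 19.31167′; 1 + 19.31167/60 = 1.321861
  S ⇒ negate
  λ: 178 + 51/60 + 8.87/3600 = 178.852464
  W → negative
Point 3:
  Latitude: 0 + 14.37/60 = 0.239500
  N ⇒ keep positive
  Lon: 6.133′ = 0.102217°; total 29.102217
  W ⇒ negate
Point 4:
  Latitude: 68° + 2/60 + 51.5/3600 = 68 + 0.033333 + 0.014306 = 68.047639
  S ⇒ negate
  Longitude: 9′ + 25″ = 9.41667′; 9 + 9.41667/60 = 9.156944
  hemisphere W, so the sign is −
Point 5:
  φ: 33.2497′ = 0.554162°; total 36.554162
  N → positive
  Longitude: 51 + 55.763/60 = 51.929383
  W → negative
Point 6:
  Latitude: 54′ + 10.2″ = 54.17000′; 24 + 54.17000/60 = 24.902833
  N → positive
  Lon: 37′ + 59.75″ = 37.99583′; 82 + 37.99583/60 = 82.633264
  W → negative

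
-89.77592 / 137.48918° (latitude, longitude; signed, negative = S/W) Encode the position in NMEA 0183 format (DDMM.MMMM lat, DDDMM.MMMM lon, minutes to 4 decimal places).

Latitude is negative → S; |value| = 89.775920
φ: minutes = (89.775920 − 89) × 60 = 46.555200
Longitude: 137° + 0.489180 × 60 = 137° 29.350800′

8946.5552,S / 13729.3508,E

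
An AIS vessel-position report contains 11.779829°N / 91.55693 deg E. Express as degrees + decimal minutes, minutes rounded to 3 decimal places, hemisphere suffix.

Latitude: minutes = (11.779829 − 11) × 60 = 46.78974
Lon: minutes = (91.556930 − 91) × 60 = 33.41580

11° 46.790′ N, 91° 33.416′ E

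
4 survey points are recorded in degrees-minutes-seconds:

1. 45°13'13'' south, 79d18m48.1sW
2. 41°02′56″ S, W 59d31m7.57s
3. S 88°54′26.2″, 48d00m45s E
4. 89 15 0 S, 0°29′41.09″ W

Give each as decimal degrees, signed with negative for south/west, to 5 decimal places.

Point 1:
  φ: 45° + 13/60 + 13/3600 = 45 + 0.216667 + 0.003611 = 45.220278
  S ⇒ negate
  Longitude: 18′ + 48.1″ = 18.80167′; 79 + 18.80167/60 = 79.313361
  hemisphere W, so the sign is −
Point 2:
  Latitude: 41 + 2/60 + 56/3600 = 41.048889
  hemisphere S, so the sign is −
  Lon: 59° + 31/60 + 7.57/3600 = 59 + 0.516667 + 0.002103 = 59.518769
  W ⇒ negate
Point 3:
  Latitude: 88° + 54/60 + 26.2/3600 = 88 + 0.900000 + 0.007278 = 88.907278
  S → negative
  Lon: 48 + 0/60 + 45/3600 = 48.012500
  E ⇒ keep positive
Point 4:
  φ: 15′ + 0″ = 15.00000′; 89 + 15.00000/60 = 89.250000
  hemisphere S, so the sign is −
  Longitude: 0° + 29/60 + 41.09/3600 = 0 + 0.483333 + 0.011414 = 0.494747
  W → negative

1. -45.22028, -79.31336
2. -41.04889, -59.51877
3. -88.90728, 48.01250
4. -89.25000, -0.49475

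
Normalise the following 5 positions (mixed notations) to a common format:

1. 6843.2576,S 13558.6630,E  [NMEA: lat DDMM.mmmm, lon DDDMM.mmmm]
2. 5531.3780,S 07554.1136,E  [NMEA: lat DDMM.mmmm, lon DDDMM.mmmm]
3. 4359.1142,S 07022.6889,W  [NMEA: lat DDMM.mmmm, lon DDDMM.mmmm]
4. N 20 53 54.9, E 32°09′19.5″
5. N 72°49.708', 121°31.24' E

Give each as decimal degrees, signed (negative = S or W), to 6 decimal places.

Point 1:
  φ: degrees = first 2 digits = 68, minutes = 43.2576; 68 + 43.2576/60 = 68.7209600
  S ⇒ negate
  Lon: split at 3 digits → 135° and 58.663′; 135 + 58.663/60 = 135.9777167
  E → positive
Point 2:
  φ: degrees = first 2 digits = 55, minutes = 31.378; 55 + 31.378/60 = 55.5229667
  S → negative
  Longitude: split at 3 digits → 075° and 54.1136′; 75 + 54.1136/60 = 75.9018933
  E ⇒ keep positive
Point 3:
  φ: degrees = first 2 digits = 43, minutes = 59.1142; 43 + 59.1142/60 = 43.9852367
  S ⇒ negate
  Longitude: split at 3 digits → 070° and 22.6889′; 70 + 22.6889/60 = 70.3781483
  W ⇒ negate
Point 4:
  Latitude: 53′ + 54.9″ = 53.91500′; 20 + 53.91500/60 = 20.8985833
  N → positive
  Longitude: 32° + 9/60 + 19.5/3600 = 32 + 0.150000 + 0.005417 = 32.1554167
  E → positive
Point 5:
  Lat: 49.708′ = 0.828467°; total 72.8284667
  N → positive
  Lon: 121 + 31.24/60 = 121.5206667
  E → positive

1. -68.720960, 135.977717
2. -55.522967, 75.901893
3. -43.985237, -70.378148
4. 20.898583, 32.155417
5. 72.828467, 121.520667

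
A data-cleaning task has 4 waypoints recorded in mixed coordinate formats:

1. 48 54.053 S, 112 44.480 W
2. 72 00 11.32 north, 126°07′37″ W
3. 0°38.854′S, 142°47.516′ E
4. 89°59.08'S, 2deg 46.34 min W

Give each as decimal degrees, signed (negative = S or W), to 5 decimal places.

1. -48.90088, -112.74133
2. 72.00314, -126.12694
3. -0.64757, 142.79193
4. -89.98467, -2.77233

Point 1:
  φ: 48 + 54.053/60 = 48.900883
  S ⇒ negate
  Lon: 44.48′ = 0.741333°; total 112.741333
  W ⇒ negate
Point 2:
  Lat: 72° + 0/60 + 11.32/3600 = 72 + 0.000000 + 0.003144 = 72.003144
  N → positive
  λ: 126 + 7/60 + 37/3600 = 126.126944
  W → negative
Point 3:
  φ: 38.854′ = 0.647567°; total 0.647567
  S ⇒ negate
  Longitude: 47.516′ = 0.791933°; total 142.791933
  E ⇒ keep positive
Point 4:
  φ: 59.08′ = 0.984667°; total 89.984667
  S → negative
  Lon: 46.34′ = 0.772333°; total 2.772333
  hemisphere W, so the sign is −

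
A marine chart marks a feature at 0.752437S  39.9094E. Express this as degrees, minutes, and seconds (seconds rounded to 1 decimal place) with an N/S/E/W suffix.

φ: 0.752437 × 60 = 45.14622′ → 45′, remainder × 60 = 8.773″
Longitude: 0.909400° → 54.56400′; 0.56400 × 60 = 33.840″

0°45′8.8″ S, 39°54′33.8″ E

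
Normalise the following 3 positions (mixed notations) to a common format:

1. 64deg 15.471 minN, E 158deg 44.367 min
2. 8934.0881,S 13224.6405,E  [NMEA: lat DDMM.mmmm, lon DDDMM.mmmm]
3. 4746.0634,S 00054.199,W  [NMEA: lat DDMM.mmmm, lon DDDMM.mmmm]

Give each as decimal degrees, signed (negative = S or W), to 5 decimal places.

Point 1:
  φ: 15.471′ = 0.257850°; total 64.257850
  N ⇒ keep positive
  Lon: 44.367′ = 0.739450°; total 158.739450
  E → positive
Point 2:
  Latitude: split at 2 digits → 89° and 34.0881′; 89 + 34.0881/60 = 89.568135
  S ⇒ negate
  λ: degrees = first 3 digits = 132, minutes = 24.6405; 132 + 24.6405/60 = 132.410675
  E ⇒ keep positive
Point 3:
  Latitude: split at 2 digits → 47° and 46.0634′; 47 + 46.0634/60 = 47.767723
  S → negative
  Longitude: split at 3 digits → 000° and 54.199′; 0 + 54.199/60 = 0.903317
  hemisphere W, so the sign is −

1. 64.25785, 158.73945
2. -89.56814, 132.41068
3. -47.76772, -0.90332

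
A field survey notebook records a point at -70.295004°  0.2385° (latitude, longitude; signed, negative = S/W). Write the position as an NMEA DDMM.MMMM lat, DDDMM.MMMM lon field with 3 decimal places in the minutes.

Latitude is negative → S; |value| = 70.295004
Lat: 70° + 0.295004 × 60 = 70° 17.70024′
λ: fractional part 0.238500 → 14.31000 minutes

7017.700,S / 00014.310,E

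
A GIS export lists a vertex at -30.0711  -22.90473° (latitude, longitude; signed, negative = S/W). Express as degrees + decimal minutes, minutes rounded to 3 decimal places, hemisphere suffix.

Latitude is negative → S; |value| = 30.071100
Latitude: minutes = (30.071100 − 30) × 60 = 4.26600
Longitude is negative → W; |value| = 22.904730
λ: fractional part 0.904730 → 54.28380 minutes

30° 4.266′ S, 22° 54.284′ W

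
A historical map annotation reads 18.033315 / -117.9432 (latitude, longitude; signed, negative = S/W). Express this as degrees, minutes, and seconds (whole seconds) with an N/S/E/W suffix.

Lat: whole degrees 18; 1.99890′ → 1′ and 59.93″
rounding gives 60″ → carry → 18°02′0″
Longitude is negative → W; |value| = 117.943200
Lon: 0.943200° → 56.59200′; 0.59200 × 60 = 35.52″

18°02′0″ N, 117°56′36″ W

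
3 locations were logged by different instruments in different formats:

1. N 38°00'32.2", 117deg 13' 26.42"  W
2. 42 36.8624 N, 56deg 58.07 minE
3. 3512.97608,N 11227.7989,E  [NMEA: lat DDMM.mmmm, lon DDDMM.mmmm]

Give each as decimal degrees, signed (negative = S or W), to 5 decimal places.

1. 38.00894, -117.22401
2. 42.61437, 56.96783
3. 35.21627, 112.46332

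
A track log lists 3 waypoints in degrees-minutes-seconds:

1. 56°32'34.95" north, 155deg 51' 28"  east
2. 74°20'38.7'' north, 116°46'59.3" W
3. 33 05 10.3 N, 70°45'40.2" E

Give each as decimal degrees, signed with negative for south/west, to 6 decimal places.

Point 1:
  φ: 56° + 32/60 + 34.95/3600 = 56 + 0.533333 + 0.009708 = 56.5430417
  N → positive
  Lon: 155 + 51/60 + 28/3600 = 155.8577778
  E → positive
Point 2:
  φ: 74 + 20/60 + 38.7/3600 = 74.3440833
  N ⇒ keep positive
  Lon: 116° + 46/60 + 59.3/3600 = 116 + 0.766667 + 0.016472 = 116.7831389
  hemisphere W, so the sign is −
Point 3:
  Latitude: 33 + 5/60 + 10.3/3600 = 33.0861944
  N → positive
  Lon: 70° + 45/60 + 40.2/3600 = 70 + 0.750000 + 0.011167 = 70.7611667
  E → positive

1. 56.543042, 155.857778
2. 74.344083, -116.783139
3. 33.086194, 70.761167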